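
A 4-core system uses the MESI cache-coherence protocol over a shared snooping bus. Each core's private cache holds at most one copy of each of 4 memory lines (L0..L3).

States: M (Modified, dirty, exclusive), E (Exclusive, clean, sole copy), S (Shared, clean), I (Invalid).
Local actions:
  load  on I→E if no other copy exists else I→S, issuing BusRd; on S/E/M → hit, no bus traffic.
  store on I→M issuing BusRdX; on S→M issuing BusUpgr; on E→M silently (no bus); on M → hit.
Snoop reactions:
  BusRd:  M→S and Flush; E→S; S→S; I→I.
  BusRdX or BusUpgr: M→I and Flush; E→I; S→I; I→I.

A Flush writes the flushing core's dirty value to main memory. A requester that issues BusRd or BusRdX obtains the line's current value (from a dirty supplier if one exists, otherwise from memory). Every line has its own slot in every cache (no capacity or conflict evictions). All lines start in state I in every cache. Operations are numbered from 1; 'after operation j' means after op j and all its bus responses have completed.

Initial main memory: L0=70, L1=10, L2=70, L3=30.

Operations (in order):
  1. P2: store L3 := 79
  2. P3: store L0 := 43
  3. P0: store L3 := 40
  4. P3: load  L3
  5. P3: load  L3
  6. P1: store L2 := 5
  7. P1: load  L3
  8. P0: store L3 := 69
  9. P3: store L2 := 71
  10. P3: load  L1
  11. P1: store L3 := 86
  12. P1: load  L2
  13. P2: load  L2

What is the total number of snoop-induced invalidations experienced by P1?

invalidations = 2

step 1: P2: store L3 := 79  ⟶  IIMI  (L3)  txn=BusRdX  M[L3]=30
step 2: P3: store L0 := 43  ⟶  IIIM  (L0)  txn=BusRdX  M[L0]=70
step 3: P0: store L3 := 40  ⟶  MIII  (L3)  txn=BusRdX+Flush  M[L3]=79
step 4: P3: load  L3  ⟶  SIIS  (L3)  txn=BusRd+Flush  M[L3]=40
step 5: P3: load  L3  ⟶  SIIS  (L3)  txn=∅  M[L3]=40
step 6: P1: store L2 := 5  ⟶  IMII  (L2)  txn=BusRdX  M[L2]=70
step 7: P1: load  L3  ⟶  SSIS  (L3)  txn=BusRd  M[L3]=40
step 8: P0: store L3 := 69  ⟶  MIII  (L3)  txn=BusUpgr  M[L3]=40
step 9: P3: store L2 := 71  ⟶  IIIM  (L2)  txn=BusRdX+Flush  M[L2]=5
step 10: P3: load  L1  ⟶  IIIE  (L1)  txn=BusRd  M[L1]=10
step 11: P1: store L3 := 86  ⟶  IMII  (L3)  txn=BusRdX+Flush  M[L3]=69
step 12: P1: load  L2  ⟶  ISIS  (L2)  txn=BusRd+Flush  M[L2]=71
step 13: P2: load  L2  ⟶  ISSS  (L2)  txn=BusRd  M[L2]=71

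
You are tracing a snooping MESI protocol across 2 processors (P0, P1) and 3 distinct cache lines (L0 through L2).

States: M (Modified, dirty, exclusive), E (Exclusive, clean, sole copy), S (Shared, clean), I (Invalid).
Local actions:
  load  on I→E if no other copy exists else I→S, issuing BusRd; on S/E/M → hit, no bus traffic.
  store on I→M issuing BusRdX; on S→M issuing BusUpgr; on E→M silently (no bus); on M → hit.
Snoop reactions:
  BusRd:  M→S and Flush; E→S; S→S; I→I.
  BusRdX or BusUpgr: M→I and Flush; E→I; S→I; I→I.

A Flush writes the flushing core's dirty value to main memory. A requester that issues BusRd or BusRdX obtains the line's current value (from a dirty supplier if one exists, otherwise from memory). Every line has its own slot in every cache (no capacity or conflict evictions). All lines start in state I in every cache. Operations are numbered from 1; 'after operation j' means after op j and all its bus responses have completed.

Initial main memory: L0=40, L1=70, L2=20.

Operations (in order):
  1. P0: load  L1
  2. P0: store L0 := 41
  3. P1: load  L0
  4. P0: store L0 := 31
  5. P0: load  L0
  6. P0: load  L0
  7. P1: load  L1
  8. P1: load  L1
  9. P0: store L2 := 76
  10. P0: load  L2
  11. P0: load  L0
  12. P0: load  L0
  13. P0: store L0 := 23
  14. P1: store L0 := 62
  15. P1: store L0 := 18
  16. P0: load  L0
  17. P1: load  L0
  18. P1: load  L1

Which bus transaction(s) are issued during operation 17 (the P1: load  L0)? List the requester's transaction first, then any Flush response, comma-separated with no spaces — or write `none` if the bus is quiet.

1. P0: load  L1  bus=[BusRd]  L1: P0=E P1=I  mem[L1]=70
2. P0: store L0 := 41  bus=[BusRdX]  L0: P0=M P1=I  mem[L0]=40
3. P1: load  L0  bus=[BusRd,Flush]  L0: P0=S P1=S  mem[L0]=41
4. P0: store L0 := 31  bus=[BusUpgr]  L0: P0=M P1=I  mem[L0]=41
5. P0: load  L0  bus=[-]  L0: P0=M P1=I  mem[L0]=41
6. P0: load  L0  bus=[-]  L0: P0=M P1=I  mem[L0]=41
7. P1: load  L1  bus=[BusRd]  L1: P0=S P1=S  mem[L1]=70
8. P1: load  L1  bus=[-]  L1: P0=S P1=S  mem[L1]=70
9. P0: store L2 := 76  bus=[BusRdX]  L2: P0=M P1=I  mem[L2]=20
10. P0: load  L2  bus=[-]  L2: P0=M P1=I  mem[L2]=20
11. P0: load  L0  bus=[-]  L0: P0=M P1=I  mem[L0]=41
12. P0: load  L0  bus=[-]  L0: P0=M P1=I  mem[L0]=41
13. P0: store L0 := 23  bus=[-]  L0: P0=M P1=I  mem[L0]=41
14. P1: store L0 := 62  bus=[BusRdX,Flush]  L0: P0=I P1=M  mem[L0]=23
15. P1: store L0 := 18  bus=[-]  L0: P0=I P1=M  mem[L0]=23
16. P0: load  L0  bus=[BusRd,Flush]  L0: P0=S P1=S  mem[L0]=18
17. P1: load  L0  bus=[-]  L0: P0=S P1=S  mem[L0]=18
18. P1: load  L1  bus=[-]  L1: P0=S P1=S  mem[L1]=70

bus = none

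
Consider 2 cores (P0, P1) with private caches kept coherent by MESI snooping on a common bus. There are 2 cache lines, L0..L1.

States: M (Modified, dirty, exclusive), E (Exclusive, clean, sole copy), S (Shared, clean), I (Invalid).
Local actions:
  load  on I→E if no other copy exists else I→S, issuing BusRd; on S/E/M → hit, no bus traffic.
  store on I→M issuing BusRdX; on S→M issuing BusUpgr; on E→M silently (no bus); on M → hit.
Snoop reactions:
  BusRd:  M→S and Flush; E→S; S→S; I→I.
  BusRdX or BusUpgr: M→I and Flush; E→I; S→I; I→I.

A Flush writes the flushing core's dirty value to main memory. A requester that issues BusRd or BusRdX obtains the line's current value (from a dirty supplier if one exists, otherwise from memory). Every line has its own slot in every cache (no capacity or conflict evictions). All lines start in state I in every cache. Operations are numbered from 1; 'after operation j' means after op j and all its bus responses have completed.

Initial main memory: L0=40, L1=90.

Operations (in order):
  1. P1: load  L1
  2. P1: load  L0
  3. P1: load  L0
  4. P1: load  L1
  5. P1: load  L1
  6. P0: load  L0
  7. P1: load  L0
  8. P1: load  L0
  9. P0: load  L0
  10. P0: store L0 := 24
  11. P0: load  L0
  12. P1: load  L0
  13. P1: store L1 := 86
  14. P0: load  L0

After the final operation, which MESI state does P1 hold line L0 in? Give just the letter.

state = S

step 1: P1: load  L1  ⟶  IE  (L1)  txn=BusRd  M[L1]=90
step 2: P1: load  L0  ⟶  IE  (L0)  txn=BusRd  M[L0]=40
step 3: P1: load  L0  ⟶  IE  (L0)  txn=∅  M[L0]=40
step 4: P1: load  L1  ⟶  IE  (L1)  txn=∅  M[L1]=90
step 5: P1: load  L1  ⟶  IE  (L1)  txn=∅  M[L1]=90
step 6: P0: load  L0  ⟶  SS  (L0)  txn=BusRd  M[L0]=40
step 7: P1: load  L0  ⟶  SS  (L0)  txn=∅  M[L0]=40
step 8: P1: load  L0  ⟶  SS  (L0)  txn=∅  M[L0]=40
step 9: P0: load  L0  ⟶  SS  (L0)  txn=∅  M[L0]=40
step 10: P0: store L0 := 24  ⟶  MI  (L0)  txn=BusUpgr  M[L0]=40
step 11: P0: load  L0  ⟶  MI  (L0)  txn=∅  M[L0]=40
step 12: P1: load  L0  ⟶  SS  (L0)  txn=BusRd+Flush  M[L0]=24
step 13: P1: store L1 := 86  ⟶  IM  (L1)  txn=∅  M[L1]=90
step 14: P0: load  L0  ⟶  SS  (L0)  txn=∅  M[L0]=24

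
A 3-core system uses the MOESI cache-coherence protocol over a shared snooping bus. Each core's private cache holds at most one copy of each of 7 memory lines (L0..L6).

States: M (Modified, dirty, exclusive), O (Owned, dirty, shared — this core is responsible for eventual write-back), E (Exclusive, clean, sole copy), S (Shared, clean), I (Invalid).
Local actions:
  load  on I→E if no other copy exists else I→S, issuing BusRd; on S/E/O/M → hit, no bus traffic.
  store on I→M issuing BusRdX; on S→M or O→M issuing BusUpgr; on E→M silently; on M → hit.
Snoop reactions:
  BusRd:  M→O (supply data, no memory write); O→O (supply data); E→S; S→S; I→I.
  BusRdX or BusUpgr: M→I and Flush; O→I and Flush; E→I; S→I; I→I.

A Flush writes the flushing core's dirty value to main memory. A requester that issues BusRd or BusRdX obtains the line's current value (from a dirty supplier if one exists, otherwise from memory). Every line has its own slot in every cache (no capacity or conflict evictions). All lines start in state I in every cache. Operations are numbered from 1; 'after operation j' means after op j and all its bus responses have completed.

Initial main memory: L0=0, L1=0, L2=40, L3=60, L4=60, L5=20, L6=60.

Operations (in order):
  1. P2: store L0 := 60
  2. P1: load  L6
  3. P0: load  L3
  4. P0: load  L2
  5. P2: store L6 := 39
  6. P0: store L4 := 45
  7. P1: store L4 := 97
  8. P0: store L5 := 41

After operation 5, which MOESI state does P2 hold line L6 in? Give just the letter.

state = M

  op1 P2: store L0 := 60 → I/I/M on L0; bus BusRdX; mem=0
  op2 P1: load  L6 → I/E/I on L6; bus BusRd; mem=60
  op3 P0: load  L3 → E/I/I on L3; bus BusRd; mem=60
  op4 P0: load  L2 → E/I/I on L2; bus BusRd; mem=40
  op5 P2: store L6 := 39 → I/I/M on L6; bus BusRdX; mem=60
  op6 P0: store L4 := 45 → M/I/I on L4; bus BusRdX; mem=60
  op7 P1: store L4 := 97 → I/M/I on L4; bus BusRdX Flush; mem=45
  op8 P0: store L5 := 41 → M/I/I on L5; bus BusRdX; mem=20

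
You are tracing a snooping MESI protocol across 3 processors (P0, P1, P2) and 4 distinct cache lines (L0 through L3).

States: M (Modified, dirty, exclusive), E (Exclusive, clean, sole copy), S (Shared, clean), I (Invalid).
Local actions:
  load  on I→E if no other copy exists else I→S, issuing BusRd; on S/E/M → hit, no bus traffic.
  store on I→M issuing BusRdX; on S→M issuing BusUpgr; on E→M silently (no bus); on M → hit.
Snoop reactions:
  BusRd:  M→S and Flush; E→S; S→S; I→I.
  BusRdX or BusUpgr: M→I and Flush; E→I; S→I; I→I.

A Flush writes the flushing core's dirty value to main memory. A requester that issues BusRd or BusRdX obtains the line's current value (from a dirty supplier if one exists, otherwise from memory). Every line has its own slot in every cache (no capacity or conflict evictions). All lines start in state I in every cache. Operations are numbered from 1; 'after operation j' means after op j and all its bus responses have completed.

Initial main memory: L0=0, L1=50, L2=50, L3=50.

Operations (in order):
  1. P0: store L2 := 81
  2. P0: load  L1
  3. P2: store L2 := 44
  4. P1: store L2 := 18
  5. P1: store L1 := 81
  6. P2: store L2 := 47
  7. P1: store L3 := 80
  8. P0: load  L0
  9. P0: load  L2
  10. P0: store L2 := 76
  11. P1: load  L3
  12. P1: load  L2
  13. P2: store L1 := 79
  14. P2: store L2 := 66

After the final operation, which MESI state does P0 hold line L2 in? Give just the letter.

  op1 P0: store L2 := 81 → M/I/I on L2; bus BusRdX; mem=50
  op2 P0: load  L1 → E/I/I on L1; bus BusRd; mem=50
  op3 P2: store L2 := 44 → I/I/M on L2; bus BusRdX Flush; mem=81
  op4 P1: store L2 := 18 → I/M/I on L2; bus BusRdX Flush; mem=44
  op5 P1: store L1 := 81 → I/M/I on L1; bus BusRdX; mem=50
  op6 P2: store L2 := 47 → I/I/M on L2; bus BusRdX Flush; mem=18
  op7 P1: store L3 := 80 → I/M/I on L3; bus BusRdX; mem=50
  op8 P0: load  L0 → E/I/I on L0; bus BusRd; mem=0
  op9 P0: load  L2 → S/I/S on L2; bus BusRd Flush; mem=47
  op10 P0: store L2 := 76 → M/I/I on L2; bus BusUpgr; mem=47
  op11 P1: load  L3 → I/M/I on L3; bus (none); mem=50
  op12 P1: load  L2 → S/S/I on L2; bus BusRd Flush; mem=76
  op13 P2: store L1 := 79 → I/I/M on L1; bus BusRdX Flush; mem=81
  op14 P2: store L2 := 66 → I/I/M on L2; bus BusRdX; mem=76

state = I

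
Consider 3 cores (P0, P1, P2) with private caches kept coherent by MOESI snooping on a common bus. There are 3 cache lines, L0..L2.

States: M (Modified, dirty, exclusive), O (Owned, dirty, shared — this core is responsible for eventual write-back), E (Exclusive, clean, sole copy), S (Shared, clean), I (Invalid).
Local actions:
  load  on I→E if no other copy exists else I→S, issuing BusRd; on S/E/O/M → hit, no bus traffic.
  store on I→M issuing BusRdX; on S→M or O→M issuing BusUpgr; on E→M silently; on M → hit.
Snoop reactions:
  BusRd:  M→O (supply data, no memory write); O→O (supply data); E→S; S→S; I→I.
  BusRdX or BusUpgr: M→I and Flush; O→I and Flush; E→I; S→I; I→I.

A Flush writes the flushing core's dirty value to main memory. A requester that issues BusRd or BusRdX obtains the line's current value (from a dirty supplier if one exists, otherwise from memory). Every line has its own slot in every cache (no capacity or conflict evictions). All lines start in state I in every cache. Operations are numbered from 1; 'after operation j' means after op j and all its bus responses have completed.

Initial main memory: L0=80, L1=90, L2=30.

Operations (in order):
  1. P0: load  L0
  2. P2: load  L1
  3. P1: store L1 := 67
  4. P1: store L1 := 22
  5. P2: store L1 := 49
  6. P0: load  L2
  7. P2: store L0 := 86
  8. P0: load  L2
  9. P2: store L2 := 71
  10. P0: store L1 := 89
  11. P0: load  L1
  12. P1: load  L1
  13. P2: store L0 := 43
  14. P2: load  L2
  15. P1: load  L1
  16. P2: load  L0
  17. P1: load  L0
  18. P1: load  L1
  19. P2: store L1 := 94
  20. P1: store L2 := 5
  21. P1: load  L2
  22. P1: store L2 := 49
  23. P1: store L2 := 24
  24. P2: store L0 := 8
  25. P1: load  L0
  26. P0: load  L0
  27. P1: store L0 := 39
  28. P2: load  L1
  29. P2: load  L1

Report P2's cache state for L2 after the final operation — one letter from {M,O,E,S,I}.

state = I

step 1: P0: load  L0  ⟶  EII  (L0)  txn=BusRd  M[L0]=80
step 2: P2: load  L1  ⟶  IIE  (L1)  txn=BusRd  M[L1]=90
step 3: P1: store L1 := 67  ⟶  IMI  (L1)  txn=BusRdX  M[L1]=90
step 4: P1: store L1 := 22  ⟶  IMI  (L1)  txn=∅  M[L1]=90
step 5: P2: store L1 := 49  ⟶  IIM  (L1)  txn=BusRdX+Flush  M[L1]=22
step 6: P0: load  L2  ⟶  EII  (L2)  txn=BusRd  M[L2]=30
step 7: P2: store L0 := 86  ⟶  IIM  (L0)  txn=BusRdX  M[L0]=80
step 8: P0: load  L2  ⟶  EII  (L2)  txn=∅  M[L2]=30
step 9: P2: store L2 := 71  ⟶  IIM  (L2)  txn=BusRdX  M[L2]=30
step 10: P0: store L1 := 89  ⟶  MII  (L1)  txn=BusRdX+Flush  M[L1]=49
step 11: P0: load  L1  ⟶  MII  (L1)  txn=∅  M[L1]=49
step 12: P1: load  L1  ⟶  OSI  (L1)  txn=BusRd  M[L1]=49
step 13: P2: store L0 := 43  ⟶  IIM  (L0)  txn=∅  M[L0]=80
step 14: P2: load  L2  ⟶  IIM  (L2)  txn=∅  M[L2]=30
step 15: P1: load  L1  ⟶  OSI  (L1)  txn=∅  M[L1]=49
step 16: P2: load  L0  ⟶  IIM  (L0)  txn=∅  M[L0]=80
step 17: P1: load  L0  ⟶  ISO  (L0)  txn=BusRd  M[L0]=80
step 18: P1: load  L1  ⟶  OSI  (L1)  txn=∅  M[L1]=49
step 19: P2: store L1 := 94  ⟶  IIM  (L1)  txn=BusRdX+Flush  M[L1]=89
step 20: P1: store L2 := 5  ⟶  IMI  (L2)  txn=BusRdX+Flush  M[L2]=71
step 21: P1: load  L2  ⟶  IMI  (L2)  txn=∅  M[L2]=71
step 22: P1: store L2 := 49  ⟶  IMI  (L2)  txn=∅  M[L2]=71
step 23: P1: store L2 := 24  ⟶  IMI  (L2)  txn=∅  M[L2]=71
step 24: P2: store L0 := 8  ⟶  IIM  (L0)  txn=BusUpgr  M[L0]=80
step 25: P1: load  L0  ⟶  ISO  (L0)  txn=BusRd  M[L0]=80
step 26: P0: load  L0  ⟶  SSO  (L0)  txn=BusRd  M[L0]=80
step 27: P1: store L0 := 39  ⟶  IMI  (L0)  txn=BusUpgr+Flush  M[L0]=8
step 28: P2: load  L1  ⟶  IIM  (L1)  txn=∅  M[L1]=89
step 29: P2: load  L1  ⟶  IIM  (L1)  txn=∅  M[L1]=89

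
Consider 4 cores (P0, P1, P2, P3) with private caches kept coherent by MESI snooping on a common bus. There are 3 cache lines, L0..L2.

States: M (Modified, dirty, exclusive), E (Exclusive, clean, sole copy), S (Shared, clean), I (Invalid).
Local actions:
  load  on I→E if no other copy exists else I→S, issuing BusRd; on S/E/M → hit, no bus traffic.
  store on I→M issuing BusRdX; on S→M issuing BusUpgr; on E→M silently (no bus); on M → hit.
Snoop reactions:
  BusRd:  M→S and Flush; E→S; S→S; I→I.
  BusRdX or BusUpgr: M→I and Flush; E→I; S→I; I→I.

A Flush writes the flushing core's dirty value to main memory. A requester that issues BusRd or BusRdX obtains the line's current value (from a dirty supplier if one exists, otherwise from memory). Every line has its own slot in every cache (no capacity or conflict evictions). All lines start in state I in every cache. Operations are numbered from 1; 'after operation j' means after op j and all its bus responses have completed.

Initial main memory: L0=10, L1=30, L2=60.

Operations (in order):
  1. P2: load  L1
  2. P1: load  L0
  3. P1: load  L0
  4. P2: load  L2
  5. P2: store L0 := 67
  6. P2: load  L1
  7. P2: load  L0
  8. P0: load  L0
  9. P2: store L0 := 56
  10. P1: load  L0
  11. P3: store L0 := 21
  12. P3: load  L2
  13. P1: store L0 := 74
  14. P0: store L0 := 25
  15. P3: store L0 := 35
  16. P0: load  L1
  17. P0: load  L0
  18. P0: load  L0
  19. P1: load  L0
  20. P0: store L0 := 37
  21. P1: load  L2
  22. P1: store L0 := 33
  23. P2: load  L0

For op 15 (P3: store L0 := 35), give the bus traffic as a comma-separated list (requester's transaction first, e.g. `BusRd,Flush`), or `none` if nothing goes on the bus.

bus = BusRdX,Flush

[1] P2: load  L1 | P0:I, P1:I, P2:E(30), P3:I | bus: BusRd
[2] P1: load  L0 | P0:I, P1:E(10), P2:I, P3:I | bus: BusRd
[3] P1: load  L0 | P0:I, P1:E(10), P2:I, P3:I | bus: none
[4] P2: load  L2 | P0:I, P1:I, P2:E(60), P3:I | bus: BusRd
[5] P2: store L0 := 67 | P0:I, P1:I, P2:M(67), P3:I | bus: BusRdX
[6] P2: load  L1 | P0:I, P1:I, P2:E(30), P3:I | bus: none
[7] P2: load  L0 | P0:I, P1:I, P2:M(67), P3:I | bus: none
[8] P0: load  L0 | P0:S(67), P1:I, P2:S(67), P3:I | bus: BusRd,Flush
[9] P2: store L0 := 56 | P0:I, P1:I, P2:M(56), P3:I | bus: BusUpgr
[10] P1: load  L0 | P0:I, P1:S(56), P2:S(56), P3:I | bus: BusRd,Flush
[11] P3: store L0 := 21 | P0:I, P1:I, P2:I, P3:M(21) | bus: BusRdX
[12] P3: load  L2 | P0:I, P1:I, P2:S(60), P3:S(60) | bus: BusRd
[13] P1: store L0 := 74 | P0:I, P1:M(74), P2:I, P3:I | bus: BusRdX,Flush
[14] P0: store L0 := 25 | P0:M(25), P1:I, P2:I, P3:I | bus: BusRdX,Flush
[15] P3: store L0 := 35 | P0:I, P1:I, P2:I, P3:M(35) | bus: BusRdX,Flush
[16] P0: load  L1 | P0:S(30), P1:I, P2:S(30), P3:I | bus: BusRd
[17] P0: load  L0 | P0:S(35), P1:I, P2:I, P3:S(35) | bus: BusRd,Flush
[18] P0: load  L0 | P0:S(35), P1:I, P2:I, P3:S(35) | bus: none
[19] P1: load  L0 | P0:S(35), P1:S(35), P2:I, P3:S(35) | bus: BusRd
[20] P0: store L0 := 37 | P0:M(37), P1:I, P2:I, P3:I | bus: BusUpgr
[21] P1: load  L2 | P0:I, P1:S(60), P2:S(60), P3:S(60) | bus: BusRd
[22] P1: store L0 := 33 | P0:I, P1:M(33), P2:I, P3:I | bus: BusRdX,Flush
[23] P2: load  L0 | P0:I, P1:S(33), P2:S(33), P3:I | bus: BusRd,Flush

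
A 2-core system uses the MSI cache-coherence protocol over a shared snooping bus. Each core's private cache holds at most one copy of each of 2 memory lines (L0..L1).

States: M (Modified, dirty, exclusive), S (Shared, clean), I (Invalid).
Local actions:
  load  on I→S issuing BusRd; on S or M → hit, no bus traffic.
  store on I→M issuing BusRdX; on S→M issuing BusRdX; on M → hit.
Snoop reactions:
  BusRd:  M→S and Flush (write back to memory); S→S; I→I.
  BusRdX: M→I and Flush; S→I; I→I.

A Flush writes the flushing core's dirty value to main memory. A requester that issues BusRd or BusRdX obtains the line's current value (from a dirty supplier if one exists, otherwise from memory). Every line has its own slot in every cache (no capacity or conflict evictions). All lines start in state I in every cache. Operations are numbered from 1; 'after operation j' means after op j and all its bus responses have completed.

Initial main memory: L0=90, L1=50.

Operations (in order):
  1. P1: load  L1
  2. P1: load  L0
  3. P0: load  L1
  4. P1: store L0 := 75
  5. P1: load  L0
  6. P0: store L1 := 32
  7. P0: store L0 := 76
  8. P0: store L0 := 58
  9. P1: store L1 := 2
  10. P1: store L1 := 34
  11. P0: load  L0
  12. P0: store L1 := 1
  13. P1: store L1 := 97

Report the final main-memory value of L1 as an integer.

1. P1: load  L1  bus=[BusRd]  L1: P0=I P1=S  mem[L1]=50
2. P1: load  L0  bus=[BusRd]  L0: P0=I P1=S  mem[L0]=90
3. P0: load  L1  bus=[BusRd]  L1: P0=S P1=S  mem[L1]=50
4. P1: store L0 := 75  bus=[BusRdX]  L0: P0=I P1=M  mem[L0]=90
5. P1: load  L0  bus=[-]  L0: P0=I P1=M  mem[L0]=90
6. P0: store L1 := 32  bus=[BusRdX]  L1: P0=M P1=I  mem[L1]=50
7. P0: store L0 := 76  bus=[BusRdX,Flush]  L0: P0=M P1=I  mem[L0]=75
8. P0: store L0 := 58  bus=[-]  L0: P0=M P1=I  mem[L0]=75
9. P1: store L1 := 2  bus=[BusRdX,Flush]  L1: P0=I P1=M  mem[L1]=32
10. P1: store L1 := 34  bus=[-]  L1: P0=I P1=M  mem[L1]=32
11. P0: load  L0  bus=[-]  L0: P0=M P1=I  mem[L0]=75
12. P0: store L1 := 1  bus=[BusRdX,Flush]  L1: P0=M P1=I  mem[L1]=34
13. P1: store L1 := 97  bus=[BusRdX,Flush]  L1: P0=I P1=M  mem[L1]=1

memory[L1] = 1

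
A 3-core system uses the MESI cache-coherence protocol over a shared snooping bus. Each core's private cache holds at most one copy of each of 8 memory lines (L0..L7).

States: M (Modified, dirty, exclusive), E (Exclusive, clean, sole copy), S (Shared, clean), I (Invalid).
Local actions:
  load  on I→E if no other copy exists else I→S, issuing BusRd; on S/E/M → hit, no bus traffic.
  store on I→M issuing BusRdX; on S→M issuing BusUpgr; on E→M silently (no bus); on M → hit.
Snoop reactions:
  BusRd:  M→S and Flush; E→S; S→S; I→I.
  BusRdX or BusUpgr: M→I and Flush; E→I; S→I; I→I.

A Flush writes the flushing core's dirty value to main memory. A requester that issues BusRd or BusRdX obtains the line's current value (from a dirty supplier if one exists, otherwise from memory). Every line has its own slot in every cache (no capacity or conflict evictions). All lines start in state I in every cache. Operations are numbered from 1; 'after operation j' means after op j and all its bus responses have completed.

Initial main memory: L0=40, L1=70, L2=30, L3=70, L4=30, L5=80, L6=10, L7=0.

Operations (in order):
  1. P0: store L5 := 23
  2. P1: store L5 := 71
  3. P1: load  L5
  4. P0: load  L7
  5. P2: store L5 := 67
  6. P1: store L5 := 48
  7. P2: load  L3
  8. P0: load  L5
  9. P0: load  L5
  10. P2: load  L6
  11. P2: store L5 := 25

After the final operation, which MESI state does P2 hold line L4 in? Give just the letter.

state = I

  op1 P0: store L5 := 23 → M/I/I on L5; bus BusRdX; mem=80
  op2 P1: store L5 := 71 → I/M/I on L5; bus BusRdX Flush; mem=23
  op3 P1: load  L5 → I/M/I on L5; bus (none); mem=23
  op4 P0: load  L7 → E/I/I on L7; bus BusRd; mem=0
  op5 P2: store L5 := 67 → I/I/M on L5; bus BusRdX Flush; mem=71
  op6 P1: store L5 := 48 → I/M/I on L5; bus BusRdX Flush; mem=67
  op7 P2: load  L3 → I/I/E on L3; bus BusRd; mem=70
  op8 P0: load  L5 → S/S/I on L5; bus BusRd Flush; mem=48
  op9 P0: load  L5 → S/S/I on L5; bus (none); mem=48
  op10 P2: load  L6 → I/I/E on L6; bus BusRd; mem=10
  op11 P2: store L5 := 25 → I/I/M on L5; bus BusRdX; mem=48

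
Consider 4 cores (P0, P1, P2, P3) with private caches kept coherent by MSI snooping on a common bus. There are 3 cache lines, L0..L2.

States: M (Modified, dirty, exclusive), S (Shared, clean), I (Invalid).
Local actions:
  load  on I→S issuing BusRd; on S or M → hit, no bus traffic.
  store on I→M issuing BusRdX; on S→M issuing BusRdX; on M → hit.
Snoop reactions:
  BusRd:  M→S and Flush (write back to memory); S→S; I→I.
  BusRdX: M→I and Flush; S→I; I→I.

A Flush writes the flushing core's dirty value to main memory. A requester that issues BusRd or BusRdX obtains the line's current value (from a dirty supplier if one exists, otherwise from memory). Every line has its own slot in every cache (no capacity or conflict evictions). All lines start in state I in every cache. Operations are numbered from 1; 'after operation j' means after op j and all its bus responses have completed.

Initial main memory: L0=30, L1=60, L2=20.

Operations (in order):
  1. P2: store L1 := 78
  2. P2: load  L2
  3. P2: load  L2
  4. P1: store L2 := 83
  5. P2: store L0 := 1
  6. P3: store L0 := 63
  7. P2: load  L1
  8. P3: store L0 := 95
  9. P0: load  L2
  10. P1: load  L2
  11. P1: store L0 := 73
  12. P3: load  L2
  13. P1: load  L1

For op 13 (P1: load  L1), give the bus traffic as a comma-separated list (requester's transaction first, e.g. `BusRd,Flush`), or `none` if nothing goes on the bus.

  op1 P2: store L1 := 78 → I/I/M/I on L1; bus BusRdX; mem=60
  op2 P2: load  L2 → I/I/S/I on L2; bus BusRd; mem=20
  op3 P2: load  L2 → I/I/S/I on L2; bus (none); mem=20
  op4 P1: store L2 := 83 → I/M/I/I on L2; bus BusRdX; mem=20
  op5 P2: store L0 := 1 → I/I/M/I on L0; bus BusRdX; mem=30
  op6 P3: store L0 := 63 → I/I/I/M on L0; bus BusRdX Flush; mem=1
  op7 P2: load  L1 → I/I/M/I on L1; bus (none); mem=60
  op8 P3: store L0 := 95 → I/I/I/M on L0; bus (none); mem=1
  op9 P0: load  L2 → S/S/I/I on L2; bus BusRd Flush; mem=83
  op10 P1: load  L2 → S/S/I/I on L2; bus (none); mem=83
  op11 P1: store L0 := 73 → I/M/I/I on L0; bus BusRdX Flush; mem=95
  op12 P3: load  L2 → S/S/I/S on L2; bus BusRd; mem=83
  op13 P1: load  L1 → I/S/S/I on L1; bus BusRd Flush; mem=78

bus = BusRd,Flush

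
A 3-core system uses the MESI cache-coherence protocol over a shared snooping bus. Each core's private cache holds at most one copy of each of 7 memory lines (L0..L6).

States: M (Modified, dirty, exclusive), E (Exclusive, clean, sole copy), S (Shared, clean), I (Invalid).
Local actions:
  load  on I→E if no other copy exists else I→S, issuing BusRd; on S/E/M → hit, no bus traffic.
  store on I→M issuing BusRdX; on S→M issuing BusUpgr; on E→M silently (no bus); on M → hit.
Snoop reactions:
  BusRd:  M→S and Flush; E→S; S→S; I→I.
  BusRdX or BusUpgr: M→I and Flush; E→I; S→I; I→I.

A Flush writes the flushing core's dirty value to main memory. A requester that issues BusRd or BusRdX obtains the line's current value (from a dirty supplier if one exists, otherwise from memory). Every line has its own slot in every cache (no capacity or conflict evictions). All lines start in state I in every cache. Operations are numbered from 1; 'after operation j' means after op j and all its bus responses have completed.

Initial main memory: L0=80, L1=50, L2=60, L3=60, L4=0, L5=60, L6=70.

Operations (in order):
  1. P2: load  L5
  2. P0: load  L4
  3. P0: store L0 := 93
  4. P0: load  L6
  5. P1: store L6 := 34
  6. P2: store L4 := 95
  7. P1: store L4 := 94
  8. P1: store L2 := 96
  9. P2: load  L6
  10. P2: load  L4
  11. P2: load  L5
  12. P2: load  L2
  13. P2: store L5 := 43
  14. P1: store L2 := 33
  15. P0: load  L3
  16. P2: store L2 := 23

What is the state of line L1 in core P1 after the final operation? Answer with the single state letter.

  op1 P2: load  L5 → I/I/E on L5; bus BusRd; mem=60
  op2 P0: load  L4 → E/I/I on L4; bus BusRd; mem=0
  op3 P0: store L0 := 93 → M/I/I on L0; bus BusRdX; mem=80
  op4 P0: load  L6 → E/I/I on L6; bus BusRd; mem=70
  op5 P1: store L6 := 34 → I/M/I on L6; bus BusRdX; mem=70
  op6 P2: store L4 := 95 → I/I/M on L4; bus BusRdX; mem=0
  op7 P1: store L4 := 94 → I/M/I on L4; bus BusRdX Flush; mem=95
  op8 P1: store L2 := 96 → I/M/I on L2; bus BusRdX; mem=60
  op9 P2: load  L6 → I/S/S on L6; bus BusRd Flush; mem=34
  op10 P2: load  L4 → I/S/S on L4; bus BusRd Flush; mem=94
  op11 P2: load  L5 → I/I/E on L5; bus (none); mem=60
  op12 P2: load  L2 → I/S/S on L2; bus BusRd Flush; mem=96
  op13 P2: store L5 := 43 → I/I/M on L5; bus (none); mem=60
  op14 P1: store L2 := 33 → I/M/I on L2; bus BusUpgr; mem=96
  op15 P0: load  L3 → E/I/I on L3; bus BusRd; mem=60
  op16 P2: store L2 := 23 → I/I/M on L2; bus BusRdX Flush; mem=33

state = I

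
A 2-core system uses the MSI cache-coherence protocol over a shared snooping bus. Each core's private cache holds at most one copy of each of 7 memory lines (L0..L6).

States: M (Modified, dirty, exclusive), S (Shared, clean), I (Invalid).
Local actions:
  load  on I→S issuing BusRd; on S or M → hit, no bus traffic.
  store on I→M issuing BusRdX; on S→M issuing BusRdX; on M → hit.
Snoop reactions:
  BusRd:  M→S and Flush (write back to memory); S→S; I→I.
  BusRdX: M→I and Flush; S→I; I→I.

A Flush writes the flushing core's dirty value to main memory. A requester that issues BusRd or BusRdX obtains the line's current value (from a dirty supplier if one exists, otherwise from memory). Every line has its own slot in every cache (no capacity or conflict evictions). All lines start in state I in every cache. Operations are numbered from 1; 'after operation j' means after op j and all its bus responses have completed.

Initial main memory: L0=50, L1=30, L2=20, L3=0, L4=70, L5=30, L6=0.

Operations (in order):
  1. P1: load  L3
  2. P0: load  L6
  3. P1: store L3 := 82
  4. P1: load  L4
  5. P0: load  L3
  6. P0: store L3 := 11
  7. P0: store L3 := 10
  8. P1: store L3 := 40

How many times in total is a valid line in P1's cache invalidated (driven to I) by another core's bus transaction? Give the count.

invalidations = 1

[1] P1: load  L3 | P0:I, P1:S(0) | bus: BusRd
[2] P0: load  L6 | P0:S(0), P1:I | bus: BusRd
[3] P1: store L3 := 82 | P0:I, P1:M(82) | bus: BusRdX
[4] P1: load  L4 | P0:I, P1:S(70) | bus: BusRd
[5] P0: load  L3 | P0:S(82), P1:S(82) | bus: BusRd,Flush
[6] P0: store L3 := 11 | P0:M(11), P1:I | bus: BusRdX
[7] P0: store L3 := 10 | P0:M(10), P1:I | bus: none
[8] P1: store L3 := 40 | P0:I, P1:M(40) | bus: BusRdX,Flush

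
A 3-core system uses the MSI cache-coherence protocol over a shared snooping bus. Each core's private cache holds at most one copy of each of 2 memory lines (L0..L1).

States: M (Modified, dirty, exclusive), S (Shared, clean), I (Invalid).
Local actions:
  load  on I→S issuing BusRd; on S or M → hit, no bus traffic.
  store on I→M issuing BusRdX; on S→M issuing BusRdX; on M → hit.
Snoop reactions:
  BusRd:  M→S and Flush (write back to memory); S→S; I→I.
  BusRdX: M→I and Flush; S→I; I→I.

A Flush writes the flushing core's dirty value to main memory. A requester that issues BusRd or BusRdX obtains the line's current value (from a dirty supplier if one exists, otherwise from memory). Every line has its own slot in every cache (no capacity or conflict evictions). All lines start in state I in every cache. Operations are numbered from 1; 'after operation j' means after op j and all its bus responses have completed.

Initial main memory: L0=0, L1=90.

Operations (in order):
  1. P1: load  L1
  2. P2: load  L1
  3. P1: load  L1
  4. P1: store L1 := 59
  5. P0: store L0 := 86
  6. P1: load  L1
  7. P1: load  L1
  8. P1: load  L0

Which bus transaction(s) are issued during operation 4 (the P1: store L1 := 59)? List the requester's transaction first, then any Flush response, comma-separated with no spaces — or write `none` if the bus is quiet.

  op1 P1: load  L1 → I/S/I on L1; bus BusRd; mem=90
  op2 P2: load  L1 → I/S/S on L1; bus BusRd; mem=90
  op3 P1: load  L1 → I/S/S on L1; bus (none); mem=90
  op4 P1: store L1 := 59 → I/M/I on L1; bus BusRdX; mem=90
  op5 P0: store L0 := 86 → M/I/I on L0; bus BusRdX; mem=0
  op6 P1: load  L1 → I/M/I on L1; bus (none); mem=90
  op7 P1: load  L1 → I/M/I on L1; bus (none); mem=90
  op8 P1: load  L0 → S/S/I on L0; bus BusRd Flush; mem=86

bus = BusRdX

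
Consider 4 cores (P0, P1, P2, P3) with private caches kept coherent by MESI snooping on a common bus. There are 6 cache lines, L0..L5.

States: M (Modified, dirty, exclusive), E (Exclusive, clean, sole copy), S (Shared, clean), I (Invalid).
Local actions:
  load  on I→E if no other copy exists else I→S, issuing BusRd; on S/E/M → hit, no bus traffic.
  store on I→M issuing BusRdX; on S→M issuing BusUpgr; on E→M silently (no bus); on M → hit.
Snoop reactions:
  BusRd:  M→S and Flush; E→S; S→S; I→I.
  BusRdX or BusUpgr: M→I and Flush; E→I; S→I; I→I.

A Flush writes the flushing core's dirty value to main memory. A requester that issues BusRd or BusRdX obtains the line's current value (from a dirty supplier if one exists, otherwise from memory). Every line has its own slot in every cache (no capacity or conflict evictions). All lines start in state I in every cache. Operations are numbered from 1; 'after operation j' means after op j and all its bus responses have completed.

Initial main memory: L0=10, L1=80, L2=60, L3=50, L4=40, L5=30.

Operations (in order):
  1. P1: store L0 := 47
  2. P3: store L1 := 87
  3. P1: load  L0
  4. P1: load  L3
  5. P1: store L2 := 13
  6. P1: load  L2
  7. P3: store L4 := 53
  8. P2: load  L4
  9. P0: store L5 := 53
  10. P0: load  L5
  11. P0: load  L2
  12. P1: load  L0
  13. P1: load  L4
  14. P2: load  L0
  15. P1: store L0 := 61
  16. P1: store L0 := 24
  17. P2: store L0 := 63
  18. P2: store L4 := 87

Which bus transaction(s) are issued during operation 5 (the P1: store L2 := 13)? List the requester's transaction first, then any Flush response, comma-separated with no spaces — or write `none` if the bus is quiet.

bus = BusRdX

step 1: P1: store L0 := 47  ⟶  IMII  (L0)  txn=BusRdX  M[L0]=10
step 2: P3: store L1 := 87  ⟶  IIIM  (L1)  txn=BusRdX  M[L1]=80
step 3: P1: load  L0  ⟶  IMII  (L0)  txn=∅  M[L0]=10
step 4: P1: load  L3  ⟶  IEII  (L3)  txn=BusRd  M[L3]=50
step 5: P1: store L2 := 13  ⟶  IMII  (L2)  txn=BusRdX  M[L2]=60
step 6: P1: load  L2  ⟶  IMII  (L2)  txn=∅  M[L2]=60
step 7: P3: store L4 := 53  ⟶  IIIM  (L4)  txn=BusRdX  M[L4]=40
step 8: P2: load  L4  ⟶  IISS  (L4)  txn=BusRd+Flush  M[L4]=53
step 9: P0: store L5 := 53  ⟶  MIII  (L5)  txn=BusRdX  M[L5]=30
step 10: P0: load  L5  ⟶  MIII  (L5)  txn=∅  M[L5]=30
step 11: P0: load  L2  ⟶  SSII  (L2)  txn=BusRd+Flush  M[L2]=13
step 12: P1: load  L0  ⟶  IMII  (L0)  txn=∅  M[L0]=10
step 13: P1: load  L4  ⟶  ISSS  (L4)  txn=BusRd  M[L4]=53
step 14: P2: load  L0  ⟶  ISSI  (L0)  txn=BusRd+Flush  M[L0]=47
step 15: P1: store L0 := 61  ⟶  IMII  (L0)  txn=BusUpgr  M[L0]=47
step 16: P1: store L0 := 24  ⟶  IMII  (L0)  txn=∅  M[L0]=47
step 17: P2: store L0 := 63  ⟶  IIMI  (L0)  txn=BusRdX+Flush  M[L0]=24
step 18: P2: store L4 := 87  ⟶  IIMI  (L4)  txn=BusUpgr  M[L4]=53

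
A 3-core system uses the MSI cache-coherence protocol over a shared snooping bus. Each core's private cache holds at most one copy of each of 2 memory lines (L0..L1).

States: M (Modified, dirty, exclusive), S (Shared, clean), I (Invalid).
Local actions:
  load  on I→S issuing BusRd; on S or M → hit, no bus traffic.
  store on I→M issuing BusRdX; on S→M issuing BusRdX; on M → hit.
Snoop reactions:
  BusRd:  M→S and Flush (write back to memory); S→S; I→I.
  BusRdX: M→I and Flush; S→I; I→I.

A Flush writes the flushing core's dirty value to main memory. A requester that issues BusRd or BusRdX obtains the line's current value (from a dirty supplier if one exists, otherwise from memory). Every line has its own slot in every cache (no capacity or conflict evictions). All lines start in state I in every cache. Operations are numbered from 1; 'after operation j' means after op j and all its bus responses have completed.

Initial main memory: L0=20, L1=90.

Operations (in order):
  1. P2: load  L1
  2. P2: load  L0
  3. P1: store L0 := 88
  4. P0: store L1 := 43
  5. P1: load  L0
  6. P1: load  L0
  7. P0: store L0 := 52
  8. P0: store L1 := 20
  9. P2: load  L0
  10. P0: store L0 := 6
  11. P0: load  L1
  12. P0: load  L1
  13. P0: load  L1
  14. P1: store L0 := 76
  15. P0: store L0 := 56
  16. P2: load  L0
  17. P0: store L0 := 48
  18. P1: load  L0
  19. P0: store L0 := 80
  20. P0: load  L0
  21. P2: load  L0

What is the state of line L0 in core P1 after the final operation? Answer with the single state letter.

state = I

step 1: P2: load  L1  ⟶  IIS  (L1)  txn=BusRd  M[L1]=90
step 2: P2: load  L0  ⟶  IIS  (L0)  txn=BusRd  M[L0]=20
step 3: P1: store L0 := 88  ⟶  IMI  (L0)  txn=BusRdX  M[L0]=20
step 4: P0: store L1 := 43  ⟶  MII  (L1)  txn=BusRdX  M[L1]=90
step 5: P1: load  L0  ⟶  IMI  (L0)  txn=∅  M[L0]=20
step 6: P1: load  L0  ⟶  IMI  (L0)  txn=∅  M[L0]=20
step 7: P0: store L0 := 52  ⟶  MII  (L0)  txn=BusRdX+Flush  M[L0]=88
step 8: P0: store L1 := 20  ⟶  MII  (L1)  txn=∅  M[L1]=90
step 9: P2: load  L0  ⟶  SIS  (L0)  txn=BusRd+Flush  M[L0]=52
step 10: P0: store L0 := 6  ⟶  MII  (L0)  txn=BusRdX  M[L0]=52
step 11: P0: load  L1  ⟶  MII  (L1)  txn=∅  M[L1]=90
step 12: P0: load  L1  ⟶  MII  (L1)  txn=∅  M[L1]=90
step 13: P0: load  L1  ⟶  MII  (L1)  txn=∅  M[L1]=90
step 14: P1: store L0 := 76  ⟶  IMI  (L0)  txn=BusRdX+Flush  M[L0]=6
step 15: P0: store L0 := 56  ⟶  MII  (L0)  txn=BusRdX+Flush  M[L0]=76
step 16: P2: load  L0  ⟶  SIS  (L0)  txn=BusRd+Flush  M[L0]=56
step 17: P0: store L0 := 48  ⟶  MII  (L0)  txn=BusRdX  M[L0]=56
step 18: P1: load  L0  ⟶  SSI  (L0)  txn=BusRd+Flush  M[L0]=48
step 19: P0: store L0 := 80  ⟶  MII  (L0)  txn=BusRdX  M[L0]=48
step 20: P0: load  L0  ⟶  MII  (L0)  txn=∅  M[L0]=48
step 21: P2: load  L0  ⟶  SIS  (L0)  txn=BusRd+Flush  M[L0]=80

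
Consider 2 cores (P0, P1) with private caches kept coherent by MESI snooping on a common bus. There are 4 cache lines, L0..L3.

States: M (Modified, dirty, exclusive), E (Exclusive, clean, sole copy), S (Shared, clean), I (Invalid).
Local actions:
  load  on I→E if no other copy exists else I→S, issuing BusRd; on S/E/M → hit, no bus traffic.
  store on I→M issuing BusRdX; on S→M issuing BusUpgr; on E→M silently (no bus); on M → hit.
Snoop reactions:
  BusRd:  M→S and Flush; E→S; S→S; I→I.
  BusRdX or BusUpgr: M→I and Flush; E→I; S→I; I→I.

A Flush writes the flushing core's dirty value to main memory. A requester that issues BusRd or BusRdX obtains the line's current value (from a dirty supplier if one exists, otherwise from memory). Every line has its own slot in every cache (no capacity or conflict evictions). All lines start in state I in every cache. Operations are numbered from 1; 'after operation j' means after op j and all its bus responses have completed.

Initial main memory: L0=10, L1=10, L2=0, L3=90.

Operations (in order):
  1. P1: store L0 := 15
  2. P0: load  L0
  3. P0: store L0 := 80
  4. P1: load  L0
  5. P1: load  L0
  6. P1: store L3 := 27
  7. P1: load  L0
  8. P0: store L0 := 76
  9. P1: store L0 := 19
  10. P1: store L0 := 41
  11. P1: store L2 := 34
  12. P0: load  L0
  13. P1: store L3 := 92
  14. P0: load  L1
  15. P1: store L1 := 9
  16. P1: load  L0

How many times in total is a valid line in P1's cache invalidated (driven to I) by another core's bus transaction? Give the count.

invalidations = 2

  op1 P1: store L0 := 15 → I/M on L0; bus BusRdX; mem=10
  op2 P0: load  L0 → S/S on L0; bus BusRd Flush; mem=15
  op3 P0: store L0 := 80 → M/I on L0; bus BusUpgr; mem=15
  op4 P1: load  L0 → S/S on L0; bus BusRd Flush; mem=80
  op5 P1: load  L0 → S/S on L0; bus (none); mem=80
  op6 P1: store L3 := 27 → I/M on L3; bus BusRdX; mem=90
  op7 P1: load  L0 → S/S on L0; bus (none); mem=80
  op8 P0: store L0 := 76 → M/I on L0; bus BusUpgr; mem=80
  op9 P1: store L0 := 19 → I/M on L0; bus BusRdX Flush; mem=76
  op10 P1: store L0 := 41 → I/M on L0; bus (none); mem=76
  op11 P1: store L2 := 34 → I/M on L2; bus BusRdX; mem=0
  op12 P0: load  L0 → S/S on L0; bus BusRd Flush; mem=41
  op13 P1: store L3 := 92 → I/M on L3; bus (none); mem=90
  op14 P0: load  L1 → E/I on L1; bus BusRd; mem=10
  op15 P1: store L1 := 9 → I/M on L1; bus BusRdX; mem=10
  op16 P1: load  L0 → S/S on L0; bus (none); mem=41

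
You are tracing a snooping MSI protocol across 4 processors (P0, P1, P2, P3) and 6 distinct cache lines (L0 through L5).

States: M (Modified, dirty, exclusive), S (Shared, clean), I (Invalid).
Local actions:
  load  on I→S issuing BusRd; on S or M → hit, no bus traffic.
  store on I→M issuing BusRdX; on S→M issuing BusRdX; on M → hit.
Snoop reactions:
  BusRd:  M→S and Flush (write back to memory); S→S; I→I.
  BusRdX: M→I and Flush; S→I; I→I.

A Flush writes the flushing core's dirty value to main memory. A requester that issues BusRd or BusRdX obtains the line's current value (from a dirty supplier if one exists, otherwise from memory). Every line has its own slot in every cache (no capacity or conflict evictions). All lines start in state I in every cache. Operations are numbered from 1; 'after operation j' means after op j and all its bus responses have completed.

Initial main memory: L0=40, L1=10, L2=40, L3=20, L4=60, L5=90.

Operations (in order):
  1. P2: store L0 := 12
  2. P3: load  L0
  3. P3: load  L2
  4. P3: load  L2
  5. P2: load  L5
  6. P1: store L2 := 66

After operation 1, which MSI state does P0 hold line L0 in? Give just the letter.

state = I

[1] P2: store L0 := 12 | P0:I, P1:I, P2:M(12), P3:I | bus: BusRdX
[2] P3: load  L0 | P0:I, P1:I, P2:S(12), P3:S(12) | bus: BusRd,Flush
[3] P3: load  L2 | P0:I, P1:I, P2:I, P3:S(40) | bus: BusRd
[4] P3: load  L2 | P0:I, P1:I, P2:I, P3:S(40) | bus: none
[5] P2: load  L5 | P0:I, P1:I, P2:S(90), P3:I | bus: BusRd
[6] P1: store L2 := 66 | P0:I, P1:M(66), P2:I, P3:I | bus: BusRdX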